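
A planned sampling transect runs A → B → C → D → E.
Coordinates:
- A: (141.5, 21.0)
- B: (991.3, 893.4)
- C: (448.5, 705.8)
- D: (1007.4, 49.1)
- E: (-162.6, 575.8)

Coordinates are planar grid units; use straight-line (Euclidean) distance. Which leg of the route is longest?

D–E

Leg distances:
A→B: 1217.9
B→C: 574.3
C→D: 862.3
D→E: 1283.1
The longest leg is D–E at 1283.1.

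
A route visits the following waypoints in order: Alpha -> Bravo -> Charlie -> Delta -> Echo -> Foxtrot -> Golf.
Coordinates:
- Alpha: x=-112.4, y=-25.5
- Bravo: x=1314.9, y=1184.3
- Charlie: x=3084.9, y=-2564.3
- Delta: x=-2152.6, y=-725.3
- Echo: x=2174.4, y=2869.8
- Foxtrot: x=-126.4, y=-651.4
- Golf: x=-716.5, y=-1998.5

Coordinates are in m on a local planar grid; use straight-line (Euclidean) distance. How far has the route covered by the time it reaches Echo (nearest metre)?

17193 m

Leg distances:
Alpha→Bravo: 1871.0 m  (cumulative 1871.0 m)
Bravo→Charlie: 4145.5 m  (cumulative 6016.5 m)
Charlie→Delta: 5551.0 m  (cumulative 11567.5 m)
Delta→Echo: 5625.6 m  (cumulative 17193.1 m)
Cumulative distance at Echo ≈ 17193 m.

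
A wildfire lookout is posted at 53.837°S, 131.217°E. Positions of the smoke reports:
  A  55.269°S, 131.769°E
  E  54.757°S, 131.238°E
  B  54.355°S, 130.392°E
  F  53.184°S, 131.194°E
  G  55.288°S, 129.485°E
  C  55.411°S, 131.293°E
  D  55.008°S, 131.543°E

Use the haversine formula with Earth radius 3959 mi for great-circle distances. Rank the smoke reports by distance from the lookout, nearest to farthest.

Computing each great-circle distance from 53.837°S, 131.217°E:
F 53.184°S, 131.194°E: 45.1 mi
B 54.355°S, 130.392°E: 49.0 mi
E 54.757°S, 131.238°E: 63.6 mi
D 55.008°S, 131.543°E: 82.0 mi
A 55.269°S, 131.769°E: 101.4 mi
C 55.411°S, 131.293°E: 108.8 mi
G 55.288°S, 129.485°E: 121.9 mi

F, B, E, D, A, C, G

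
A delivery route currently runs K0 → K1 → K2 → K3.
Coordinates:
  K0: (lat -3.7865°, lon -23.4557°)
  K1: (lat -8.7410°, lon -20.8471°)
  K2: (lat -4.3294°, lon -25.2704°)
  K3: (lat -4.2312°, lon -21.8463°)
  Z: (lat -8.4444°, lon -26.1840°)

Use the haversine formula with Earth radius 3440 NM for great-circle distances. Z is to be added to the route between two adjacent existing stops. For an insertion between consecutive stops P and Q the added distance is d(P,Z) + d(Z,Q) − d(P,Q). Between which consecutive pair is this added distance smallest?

Added distance for inserting Z between each consecutive pair:
K0–K1: 305.2 NM
K1–K2: 196.5 NM
K2–K3: 409.8 NM
Smallest added distance is 196.5 NM, inserting between K1 and K2.

between K1 and K2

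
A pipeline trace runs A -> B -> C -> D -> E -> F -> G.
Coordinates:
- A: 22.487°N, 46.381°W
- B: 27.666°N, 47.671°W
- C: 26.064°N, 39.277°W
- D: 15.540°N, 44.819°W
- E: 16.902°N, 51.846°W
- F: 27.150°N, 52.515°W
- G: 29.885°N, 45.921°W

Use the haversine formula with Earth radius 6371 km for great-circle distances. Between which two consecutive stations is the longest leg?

Leg distances:
A→B: 590.3 km
B→C: 851.3 km
C→D: 1303.8 km
D→E: 765.3 km
E→F: 1141.6 km
F→G: 712.3 km
The longest leg is C–D at 1303.8 km.

C–D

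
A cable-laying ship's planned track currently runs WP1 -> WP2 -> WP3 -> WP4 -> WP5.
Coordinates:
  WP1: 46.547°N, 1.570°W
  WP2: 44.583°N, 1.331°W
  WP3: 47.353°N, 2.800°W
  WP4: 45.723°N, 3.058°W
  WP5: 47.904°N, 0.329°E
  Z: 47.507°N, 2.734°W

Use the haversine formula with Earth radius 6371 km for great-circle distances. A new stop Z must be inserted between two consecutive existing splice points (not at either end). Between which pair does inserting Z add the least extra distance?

Added distance for inserting Z between each consecutive pair:
WP1–WP2: 262.0 km
WP2–WP3: 32.3 km
WP3–WP4: 35.4 km
WP4–WP5: 79.5 km
Smallest added distance is 32.3 km, inserting between WP2 and WP3.

between WP2 and WP3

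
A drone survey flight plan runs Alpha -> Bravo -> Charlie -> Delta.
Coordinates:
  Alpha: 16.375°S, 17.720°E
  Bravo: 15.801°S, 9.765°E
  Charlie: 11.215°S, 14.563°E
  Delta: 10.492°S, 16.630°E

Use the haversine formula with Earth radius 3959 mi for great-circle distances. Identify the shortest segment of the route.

Leg distances:
Alpha→Bravo: 529.6 mi
Bravo→Charlie: 452.0 mi
Charlie→Delta: 148.9 mi
The shortest leg is Charlie–Delta at 148.9 mi.

Charlie–Delta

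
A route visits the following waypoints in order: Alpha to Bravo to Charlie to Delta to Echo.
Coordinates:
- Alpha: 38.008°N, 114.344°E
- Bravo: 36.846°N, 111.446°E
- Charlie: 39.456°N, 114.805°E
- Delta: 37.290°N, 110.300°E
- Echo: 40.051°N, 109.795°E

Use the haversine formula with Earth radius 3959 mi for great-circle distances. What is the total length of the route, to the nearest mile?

914 mi

Leg distances:
Alpha→Bravo: 178.1 mi  (cumulative 178.1 mi)
Bravo→Charlie: 256.5 mi  (cumulative 434.7 mi)
Charlie→Delta: 286.2 mi  (cumulative 720.9 mi)
Delta→Echo: 192.7 mi  (cumulative 913.6 mi)
Total route length ≈ 914 mi.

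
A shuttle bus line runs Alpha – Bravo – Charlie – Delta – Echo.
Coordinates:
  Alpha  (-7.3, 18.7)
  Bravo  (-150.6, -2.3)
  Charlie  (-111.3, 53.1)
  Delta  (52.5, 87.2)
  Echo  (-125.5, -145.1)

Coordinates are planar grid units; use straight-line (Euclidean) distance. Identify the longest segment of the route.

Delta–Echo

Leg distances:
Alpha→Bravo: 144.8
Bravo→Charlie: 67.9
Charlie→Delta: 167.3
Delta→Echo: 292.7
The longest leg is Delta–Echo at 292.7.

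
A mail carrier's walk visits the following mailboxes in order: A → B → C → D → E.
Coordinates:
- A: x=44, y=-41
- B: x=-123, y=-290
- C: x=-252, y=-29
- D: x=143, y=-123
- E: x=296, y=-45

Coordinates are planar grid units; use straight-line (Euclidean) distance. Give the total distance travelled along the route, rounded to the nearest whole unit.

1169

Leg distances:
A→B: 299.8  (cumulative 299.8)
B→C: 291.1  (cumulative 591.0)
C→D: 406.0  (cumulative 997.0)
D→E: 171.7  (cumulative 1168.7)
Total route length ≈ 1169.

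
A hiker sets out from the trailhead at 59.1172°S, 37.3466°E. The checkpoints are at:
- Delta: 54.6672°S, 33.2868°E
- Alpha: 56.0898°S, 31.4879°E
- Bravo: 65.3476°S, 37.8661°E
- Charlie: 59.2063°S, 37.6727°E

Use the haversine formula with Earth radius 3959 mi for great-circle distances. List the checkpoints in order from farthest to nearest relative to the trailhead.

Distance from the trailhead at 59.1172°S, 37.3466°E to each:
Bravo 65.3476°S, 37.8661°E: 430.8 mi
Delta 54.6672°S, 33.2868°E: 343.4 mi
Alpha 56.0898°S, 31.4879°E: 301.1 mi
Charlie 59.2063°S, 37.6727°E: 13.1 mi

Bravo, Delta, Alpha, Charlie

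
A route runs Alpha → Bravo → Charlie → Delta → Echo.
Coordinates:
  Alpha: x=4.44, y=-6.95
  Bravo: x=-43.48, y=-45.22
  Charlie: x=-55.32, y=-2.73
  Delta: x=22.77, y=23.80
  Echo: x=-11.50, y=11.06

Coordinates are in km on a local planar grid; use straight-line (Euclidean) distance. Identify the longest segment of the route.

Leg distances:
Alpha→Bravo: 61.3 km
Bravo→Charlie: 44.1 km
Charlie→Delta: 82.5 km
Delta→Echo: 36.6 km
The longest leg is Charlie–Delta at 82.5 km.

Charlie–Delta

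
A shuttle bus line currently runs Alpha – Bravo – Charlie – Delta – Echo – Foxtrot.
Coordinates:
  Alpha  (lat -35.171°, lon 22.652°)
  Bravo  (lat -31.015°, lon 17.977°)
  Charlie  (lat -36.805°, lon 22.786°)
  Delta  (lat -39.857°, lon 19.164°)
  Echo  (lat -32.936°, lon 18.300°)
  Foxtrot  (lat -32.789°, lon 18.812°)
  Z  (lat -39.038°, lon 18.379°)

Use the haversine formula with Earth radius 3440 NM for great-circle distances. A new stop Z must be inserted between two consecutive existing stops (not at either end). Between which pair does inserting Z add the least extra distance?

between Delta and Echo

Added distance for inserting Z between each consecutive pair:
Alpha–Bravo: 448.7 NM
Bravo–Charlie: 308.1 NM
Charlie–Delta: 58.9 NM
Delta–Echo: 9.9 NM
Echo–Foxtrot: 714.9 NM
Smallest added distance is 9.9 NM, inserting between Delta and Echo.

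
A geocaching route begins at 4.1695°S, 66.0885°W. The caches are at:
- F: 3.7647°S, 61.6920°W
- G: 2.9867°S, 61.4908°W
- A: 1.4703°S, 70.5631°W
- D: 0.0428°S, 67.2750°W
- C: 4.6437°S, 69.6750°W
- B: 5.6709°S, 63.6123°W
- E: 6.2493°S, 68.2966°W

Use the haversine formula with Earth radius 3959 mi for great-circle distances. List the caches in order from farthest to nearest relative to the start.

Distances from the start:
A 1.4703°S, 70.5631°W: 360.7 mi
G 2.9867°S, 61.4908°W: 327.4 mi
F 3.7647°S, 61.6920°W: 304.3 mi
D 0.0428°S, 67.2750°W: 296.7 mi
C 4.6437°S, 69.6750°W: 249.2 mi
E 6.2493°S, 68.2966°W: 209.1 mi
B 5.6709°S, 63.6123°W: 199.6 mi

A, G, F, D, C, E, B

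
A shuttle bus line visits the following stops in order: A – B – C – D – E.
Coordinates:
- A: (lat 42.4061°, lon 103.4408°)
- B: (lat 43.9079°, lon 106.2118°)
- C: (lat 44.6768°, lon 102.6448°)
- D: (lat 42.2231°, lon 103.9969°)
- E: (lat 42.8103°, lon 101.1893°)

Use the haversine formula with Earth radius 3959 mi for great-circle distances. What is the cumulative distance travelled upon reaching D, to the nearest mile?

Leg distances:
A→B: 174.0 mi  (cumulative 174.0 mi)
B→C: 184.2 mi  (cumulative 358.2 mi)
C→D: 182.6 mi  (cumulative 540.8 mi)
Cumulative distance at D ≈ 541 mi.

541 mi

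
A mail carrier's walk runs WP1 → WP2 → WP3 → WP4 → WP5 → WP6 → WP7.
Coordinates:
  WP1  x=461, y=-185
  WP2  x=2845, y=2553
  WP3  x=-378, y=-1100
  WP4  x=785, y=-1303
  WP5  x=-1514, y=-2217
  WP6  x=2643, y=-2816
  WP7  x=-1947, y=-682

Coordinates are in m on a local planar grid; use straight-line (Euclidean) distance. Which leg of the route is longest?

WP6–WP7

Leg distances:
WP1→WP2: 3630.4 m
WP2→WP3: 4871.6 m
WP3→WP4: 1180.6 m
WP4→WP5: 2474.0 m
WP5→WP6: 4199.9 m
WP6→WP7: 5061.8 m
The longest leg is WP6–WP7 at 5061.8 m.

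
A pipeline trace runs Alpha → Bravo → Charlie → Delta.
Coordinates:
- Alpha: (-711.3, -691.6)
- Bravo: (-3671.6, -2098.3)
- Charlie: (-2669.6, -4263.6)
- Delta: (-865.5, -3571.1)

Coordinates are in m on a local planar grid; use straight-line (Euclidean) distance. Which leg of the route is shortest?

Leg distances:
Alpha→Bravo: 3277.5 m
Bravo→Charlie: 2385.9 m
Charlie→Delta: 1932.4 m
The shortest leg is Charlie–Delta at 1932.4 m.

Charlie–Delta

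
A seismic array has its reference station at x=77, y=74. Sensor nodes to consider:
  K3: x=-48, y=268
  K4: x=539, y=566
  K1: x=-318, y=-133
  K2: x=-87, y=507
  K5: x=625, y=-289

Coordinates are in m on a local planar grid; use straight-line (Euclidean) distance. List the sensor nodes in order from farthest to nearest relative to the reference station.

K4, K5, K2, K1, K3

Computing each straight-line distance from x=77, y=74:
K4 x=539, y=566: 674.9 m
K5 x=625, y=-289: 657.3 m
K2 x=-87, y=507: 463.0 m
K1 x=-318, y=-133: 446.0 m
K3 x=-48, y=268: 230.8 m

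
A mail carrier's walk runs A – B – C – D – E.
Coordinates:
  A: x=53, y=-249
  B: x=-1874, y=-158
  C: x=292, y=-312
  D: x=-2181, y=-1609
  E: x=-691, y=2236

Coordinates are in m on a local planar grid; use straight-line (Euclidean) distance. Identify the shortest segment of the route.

A–B

Leg distances:
A→B: 1929.1 m
B→C: 2171.5 m
C→D: 2792.5 m
D→E: 4123.6 m
The shortest leg is A–B at 1929.1 m.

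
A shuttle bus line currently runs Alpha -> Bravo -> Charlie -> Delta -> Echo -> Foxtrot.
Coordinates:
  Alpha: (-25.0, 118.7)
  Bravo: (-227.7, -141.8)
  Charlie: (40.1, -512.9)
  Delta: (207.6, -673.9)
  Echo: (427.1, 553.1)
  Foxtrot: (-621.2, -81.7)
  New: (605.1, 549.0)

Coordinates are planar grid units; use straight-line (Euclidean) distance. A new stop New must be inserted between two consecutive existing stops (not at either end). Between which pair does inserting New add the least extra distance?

between Delta and Echo

Added distance for inserting New between each consecutive pair:
Alpha–Bravo: 1515.0
Bravo–Charlie: 1827.2
Charlie–Delta: 2256.4
Delta–Echo: 217.4
Echo–Foxtrot: 331.5
Smallest added distance is 217.4, inserting between Delta and Echo.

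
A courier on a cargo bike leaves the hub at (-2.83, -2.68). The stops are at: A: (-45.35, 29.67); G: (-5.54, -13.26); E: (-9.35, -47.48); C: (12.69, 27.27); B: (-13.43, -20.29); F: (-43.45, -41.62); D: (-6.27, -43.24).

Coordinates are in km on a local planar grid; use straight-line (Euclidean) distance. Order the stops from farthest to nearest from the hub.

Distance from the hub at (-2.83, -2.68) to each:
F (-43.45, -41.62): 56.3 km
A (-45.35, 29.67): 53.4 km
E (-9.35, -47.48): 45.3 km
D (-6.27, -43.24): 40.7 km
C (12.69, 27.27): 33.7 km
B (-13.43, -20.29): 20.6 km
G (-5.54, -13.26): 10.9 km

F, A, E, D, C, B, G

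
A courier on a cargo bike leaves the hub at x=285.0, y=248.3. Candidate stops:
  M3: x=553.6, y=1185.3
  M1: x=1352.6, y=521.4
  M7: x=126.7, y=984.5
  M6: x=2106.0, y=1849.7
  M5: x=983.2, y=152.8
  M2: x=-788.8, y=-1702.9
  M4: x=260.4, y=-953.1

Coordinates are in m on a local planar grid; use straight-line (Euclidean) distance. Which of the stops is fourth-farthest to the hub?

M1

Distance to each, sorted:
M6: 2425.0 m
M2: 2227.2 m
M4: 1201.7 m
M1: 1102.0 m
M3: 974.7 m
M7: 753.0 m
M5: 704.7 m
The fourth-farthest is M1 at 1102.0 m.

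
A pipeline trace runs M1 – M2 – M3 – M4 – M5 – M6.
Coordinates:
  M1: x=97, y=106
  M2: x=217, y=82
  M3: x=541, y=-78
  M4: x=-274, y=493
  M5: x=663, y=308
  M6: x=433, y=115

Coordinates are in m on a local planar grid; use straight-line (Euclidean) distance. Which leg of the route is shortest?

M1–M2

Leg distances:
M1→M2: 122.4 m
M2→M3: 361.4 m
M3→M4: 995.1 m
M4→M5: 955.1 m
M5→M6: 300.2 m
The shortest leg is M1–M2 at 122.4 m.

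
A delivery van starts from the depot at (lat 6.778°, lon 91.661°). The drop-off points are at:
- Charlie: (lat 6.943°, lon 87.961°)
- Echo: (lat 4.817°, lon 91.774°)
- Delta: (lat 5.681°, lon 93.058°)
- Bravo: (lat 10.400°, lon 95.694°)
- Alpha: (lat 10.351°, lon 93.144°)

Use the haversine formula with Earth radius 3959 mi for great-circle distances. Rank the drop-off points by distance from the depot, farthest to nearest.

Computing each great-circle distance from (lat 6.778°, lon 91.661°):
Bravo (lat 10.400°, lon 95.694°): 372.2 mi
Alpha (lat 10.351°, lon 93.144°): 266.9 mi
Charlie (lat 6.943°, lon 87.961°): 254.1 mi
Echo (lat 4.817°, lon 91.774°): 135.7 mi
Delta (lat 5.681°, lon 93.058°): 122.3 mi

Bravo, Alpha, Charlie, Echo, Delta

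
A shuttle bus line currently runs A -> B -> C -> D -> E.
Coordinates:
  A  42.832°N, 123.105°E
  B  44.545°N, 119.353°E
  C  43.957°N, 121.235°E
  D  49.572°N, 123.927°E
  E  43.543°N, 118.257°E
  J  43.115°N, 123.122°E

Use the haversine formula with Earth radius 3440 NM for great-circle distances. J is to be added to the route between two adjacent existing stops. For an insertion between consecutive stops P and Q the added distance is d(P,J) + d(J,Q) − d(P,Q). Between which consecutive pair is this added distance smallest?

Added distance for inserting J between each consecutive pair:
A–B: 8.8 NM
B–C: 192.6 NM
C–D: 130.8 NM
D–E: 172.3 NM
Smallest added distance is 8.8 NM, inserting between A and B.

between A and B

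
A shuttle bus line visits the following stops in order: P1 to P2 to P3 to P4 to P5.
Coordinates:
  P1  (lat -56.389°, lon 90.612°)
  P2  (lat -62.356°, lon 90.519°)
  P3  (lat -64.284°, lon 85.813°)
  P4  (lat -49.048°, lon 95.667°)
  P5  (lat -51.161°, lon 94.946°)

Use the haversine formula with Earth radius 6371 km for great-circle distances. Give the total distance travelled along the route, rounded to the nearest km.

Leg distances:
P1→P2: 663.5 km  (cumulative 663.5 km)
P2→P3: 317.9 km  (cumulative 981.4 km)
P3→P4: 1793.1 km  (cumulative 2774.5 km)
P4→P5: 240.5 km  (cumulative 3015.0 km)
Total route length ≈ 3015 km.

3015 km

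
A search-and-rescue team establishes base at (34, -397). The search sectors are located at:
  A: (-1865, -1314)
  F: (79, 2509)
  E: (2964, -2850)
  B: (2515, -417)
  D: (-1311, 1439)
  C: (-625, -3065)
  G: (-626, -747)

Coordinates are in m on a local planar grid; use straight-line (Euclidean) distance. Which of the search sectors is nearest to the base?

G

Distances from the base ((34, -397)):
G: 747.1 m
A: 2108.8 m
D: 2275.9 m
B: 2481.1 m
C: 2748.2 m
F: 2906.3 m
E: 3821.3 m
The nearest is G at 747.1 m.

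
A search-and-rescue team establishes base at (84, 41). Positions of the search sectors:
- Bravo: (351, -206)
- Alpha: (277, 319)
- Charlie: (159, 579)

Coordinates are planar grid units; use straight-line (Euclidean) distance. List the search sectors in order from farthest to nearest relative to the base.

Charlie, Bravo, Alpha

Distances from the base:
Charlie (159, 579): 543.2
Bravo (351, -206): 363.7
Alpha (277, 319): 338.4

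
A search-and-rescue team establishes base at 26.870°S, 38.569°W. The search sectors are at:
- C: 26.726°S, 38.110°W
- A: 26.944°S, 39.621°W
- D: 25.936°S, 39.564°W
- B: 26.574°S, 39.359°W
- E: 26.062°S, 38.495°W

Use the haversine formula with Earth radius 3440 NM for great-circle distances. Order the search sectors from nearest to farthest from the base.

Distances from the base:
C 26.726°S, 38.110°W: 26.1 NM
B 26.574°S, 39.359°W: 45.9 NM
E 26.062°S, 38.495°W: 48.7 NM
A 26.944°S, 39.621°W: 56.5 NM
D 25.936°S, 39.564°W: 77.5 NM

C, B, E, A, D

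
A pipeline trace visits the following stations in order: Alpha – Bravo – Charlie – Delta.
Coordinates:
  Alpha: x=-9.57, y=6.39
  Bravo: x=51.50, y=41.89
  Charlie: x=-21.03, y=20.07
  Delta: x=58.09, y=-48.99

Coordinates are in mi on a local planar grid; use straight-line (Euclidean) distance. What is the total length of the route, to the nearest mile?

Leg distances:
Alpha→Bravo: 70.6 mi  (cumulative 70.6 mi)
Bravo→Charlie: 75.7 mi  (cumulative 146.4 mi)
Charlie→Delta: 105.0 mi  (cumulative 251.4 mi)
Total route length ≈ 251 mi.

251 mi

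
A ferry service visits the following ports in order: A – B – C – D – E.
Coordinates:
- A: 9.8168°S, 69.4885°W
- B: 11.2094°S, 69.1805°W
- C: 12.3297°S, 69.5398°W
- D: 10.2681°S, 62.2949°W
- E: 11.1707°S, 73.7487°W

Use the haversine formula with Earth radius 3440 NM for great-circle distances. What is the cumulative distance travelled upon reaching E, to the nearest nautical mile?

Leg distances:
A→B: 85.6 NM  (cumulative 85.6 NM)
B→C: 70.5 NM  (cumulative 156.1 NM)
C→D: 444.1 NM  (cumulative 600.2 NM)
D→E: 677.8 NM  (cumulative 1278.0 NM)
Cumulative distance at E ≈ 1278 NM.

1278 NM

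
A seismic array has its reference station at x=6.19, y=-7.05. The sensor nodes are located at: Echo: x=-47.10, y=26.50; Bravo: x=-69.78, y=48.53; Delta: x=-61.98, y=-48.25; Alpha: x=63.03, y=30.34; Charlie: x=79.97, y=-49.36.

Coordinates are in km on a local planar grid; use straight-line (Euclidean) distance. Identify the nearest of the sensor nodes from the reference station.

Echo

Distance to each, sorted:
Echo: 63.0 km
Alpha: 68.0 km
Delta: 79.7 km
Charlie: 85.1 km
Bravo: 94.1 km
The nearest is Echo at 63.0 km.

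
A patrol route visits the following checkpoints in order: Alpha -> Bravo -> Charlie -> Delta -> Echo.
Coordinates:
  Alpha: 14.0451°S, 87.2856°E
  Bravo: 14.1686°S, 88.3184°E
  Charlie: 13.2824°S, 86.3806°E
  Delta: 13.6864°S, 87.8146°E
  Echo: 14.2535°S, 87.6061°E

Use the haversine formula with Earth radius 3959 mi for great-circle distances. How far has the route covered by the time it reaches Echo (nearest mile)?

Leg distances:
Alpha→Bravo: 69.7 mi  (cumulative 69.7 mi)
Bravo→Charlie: 143.8 mi  (cumulative 213.5 mi)
Charlie→Delta: 100.3 mi  (cumulative 313.8 mi)
Delta→Echo: 41.6 mi  (cumulative 355.4 mi)
Cumulative distance at Echo ≈ 355 mi.

355 mi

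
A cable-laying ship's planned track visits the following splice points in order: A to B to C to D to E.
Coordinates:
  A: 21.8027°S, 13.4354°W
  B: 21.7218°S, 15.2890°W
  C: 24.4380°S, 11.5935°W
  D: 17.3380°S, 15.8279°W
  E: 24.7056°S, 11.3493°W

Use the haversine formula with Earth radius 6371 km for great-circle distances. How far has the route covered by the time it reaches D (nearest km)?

1579 km

Leg distances:
A→B: 191.6 km  (cumulative 191.6 km)
B→C: 483.8 km  (cumulative 675.4 km)
C→D: 903.6 km  (cumulative 1579.0 km)
Cumulative distance at D ≈ 1579 km.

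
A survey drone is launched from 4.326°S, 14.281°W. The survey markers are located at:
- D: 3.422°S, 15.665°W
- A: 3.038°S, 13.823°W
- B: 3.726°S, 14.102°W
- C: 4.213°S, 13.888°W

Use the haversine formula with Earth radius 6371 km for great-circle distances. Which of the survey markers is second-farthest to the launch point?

A

Distance to each, sorted:
D: 183.5 km
A: 152.0 km
B: 69.6 km
C: 45.4 km
The second-farthest is A at 152.0 km.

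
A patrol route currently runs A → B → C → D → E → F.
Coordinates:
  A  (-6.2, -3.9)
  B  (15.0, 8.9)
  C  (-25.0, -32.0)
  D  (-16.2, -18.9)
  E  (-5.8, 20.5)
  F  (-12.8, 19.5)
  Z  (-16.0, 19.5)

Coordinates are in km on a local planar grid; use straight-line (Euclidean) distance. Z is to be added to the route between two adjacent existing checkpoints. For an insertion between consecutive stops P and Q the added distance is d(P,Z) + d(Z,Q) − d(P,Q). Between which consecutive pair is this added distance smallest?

between E and F

Added distance for inserting Z between each consecutive pair:
A–B: 33.4 km
B–C: 27.8 km
C–D: 74.9 km
D–E: 7.9 km
E–F: 6.4 km
Smallest added distance is 6.4 km, inserting between E and F.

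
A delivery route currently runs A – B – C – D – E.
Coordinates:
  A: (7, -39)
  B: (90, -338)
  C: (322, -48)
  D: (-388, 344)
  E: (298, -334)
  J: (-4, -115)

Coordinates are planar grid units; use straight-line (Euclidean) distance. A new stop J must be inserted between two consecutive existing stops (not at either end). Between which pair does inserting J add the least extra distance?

between D and E

Added distance for inserting J between each consecutive pair:
A–B: 8.5
B–C: 203.4
C–D: 120.2
D–E: 7.0
Smallest added distance is 7.0, inserting between D and E.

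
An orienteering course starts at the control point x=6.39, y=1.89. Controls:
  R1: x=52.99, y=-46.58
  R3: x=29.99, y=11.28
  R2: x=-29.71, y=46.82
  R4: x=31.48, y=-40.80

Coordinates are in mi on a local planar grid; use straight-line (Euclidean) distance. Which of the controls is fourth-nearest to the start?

Distances from the start (x=6.39, y=1.89):
R3: 25.4 mi
R4: 49.5 mi
R2: 57.6 mi
R1: 67.2 mi
The fourth-nearest is R1 at 67.2 mi.

R1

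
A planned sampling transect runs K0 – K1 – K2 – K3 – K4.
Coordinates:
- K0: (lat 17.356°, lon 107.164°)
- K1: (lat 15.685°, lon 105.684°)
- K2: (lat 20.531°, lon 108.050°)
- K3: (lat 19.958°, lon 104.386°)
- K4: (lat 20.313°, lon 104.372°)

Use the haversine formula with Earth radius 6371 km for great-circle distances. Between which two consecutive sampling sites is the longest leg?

Leg distances:
K0→K1: 243.8 km
K1→K2: 594.0 km
K2→K3: 387.5 km
K3→K4: 39.5 km
The longest leg is K1–K2 at 594.0 km.

K1–K2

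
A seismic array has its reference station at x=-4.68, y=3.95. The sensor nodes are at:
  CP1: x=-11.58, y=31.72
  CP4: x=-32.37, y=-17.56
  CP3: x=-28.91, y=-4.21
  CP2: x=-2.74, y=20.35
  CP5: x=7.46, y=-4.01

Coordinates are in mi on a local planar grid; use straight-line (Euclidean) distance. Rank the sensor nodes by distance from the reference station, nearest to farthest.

Distance from the reference station at x=-4.68, y=3.95 to each:
CP5 x=7.46, y=-4.01: 14.5 mi
CP2 x=-2.74, y=20.35: 16.5 mi
CP3 x=-28.91, y=-4.21: 25.6 mi
CP1 x=-11.58, y=31.72: 28.6 mi
CP4 x=-32.37, y=-17.56: 35.1 mi

CP5, CP2, CP3, CP1, CP4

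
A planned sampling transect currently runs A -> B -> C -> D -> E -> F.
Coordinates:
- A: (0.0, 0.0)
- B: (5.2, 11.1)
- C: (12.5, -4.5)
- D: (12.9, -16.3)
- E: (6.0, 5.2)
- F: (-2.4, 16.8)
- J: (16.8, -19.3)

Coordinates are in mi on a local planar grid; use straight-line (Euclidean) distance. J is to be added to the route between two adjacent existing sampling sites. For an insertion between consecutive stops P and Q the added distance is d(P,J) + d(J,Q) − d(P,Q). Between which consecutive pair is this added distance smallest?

between C and D

Added distance for inserting J between each consecutive pair:
A–B: 45.9 mi
B–C: 30.7 mi
C–D: 8.5 mi
D–E: 9.1 mi
E–F: 53.3 mi
Smallest added distance is 8.5 mi, inserting between C and D.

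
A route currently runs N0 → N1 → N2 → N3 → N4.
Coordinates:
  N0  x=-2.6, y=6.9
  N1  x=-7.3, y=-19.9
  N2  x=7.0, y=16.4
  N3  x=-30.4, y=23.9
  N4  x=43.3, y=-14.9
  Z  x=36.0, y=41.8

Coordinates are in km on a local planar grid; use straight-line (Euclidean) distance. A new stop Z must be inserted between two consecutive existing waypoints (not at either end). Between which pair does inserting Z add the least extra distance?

Added distance for inserting Z between each consecutive pair:
N0–N1: 100.2 km
N1–N2: 74.9 km
N2–N3: 69.2 km
N3–N4: 42.6 km
Smallest added distance is 42.6 km, inserting between N3 and N4.

between N3 and N4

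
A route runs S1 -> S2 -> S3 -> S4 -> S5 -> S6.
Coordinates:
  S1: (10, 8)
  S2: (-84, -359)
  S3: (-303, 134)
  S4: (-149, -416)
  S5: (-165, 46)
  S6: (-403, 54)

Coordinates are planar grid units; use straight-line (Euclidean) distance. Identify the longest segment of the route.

S3–S4

Leg distances:
S1→S2: 378.8
S2→S3: 539.5
S3→S4: 571.2
S4→S5: 462.3
S5→S6: 238.1
The longest leg is S3–S4 at 571.2.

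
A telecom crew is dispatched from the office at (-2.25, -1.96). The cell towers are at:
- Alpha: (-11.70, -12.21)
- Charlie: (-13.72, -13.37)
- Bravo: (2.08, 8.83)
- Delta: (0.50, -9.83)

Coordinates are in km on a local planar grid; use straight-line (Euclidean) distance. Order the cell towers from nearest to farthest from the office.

Distance from the office at (-2.25, -1.96) to each:
Delta (0.50, -9.83): 8.3 km
Bravo (2.08, 8.83): 11.6 km
Alpha (-11.70, -12.21): 13.9 km
Charlie (-13.72, -13.37): 16.2 km

Delta, Bravo, Alpha, Charlie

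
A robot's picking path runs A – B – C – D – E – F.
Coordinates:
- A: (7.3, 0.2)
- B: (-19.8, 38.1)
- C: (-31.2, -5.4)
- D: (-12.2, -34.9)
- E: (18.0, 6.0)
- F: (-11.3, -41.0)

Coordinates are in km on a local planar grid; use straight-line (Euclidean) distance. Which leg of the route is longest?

Leg distances:
A→B: 46.6 km
B→C: 45.0 km
C→D: 35.1 km
D→E: 50.8 km
E→F: 55.4 km
The longest leg is E–F at 55.4 km.

E–F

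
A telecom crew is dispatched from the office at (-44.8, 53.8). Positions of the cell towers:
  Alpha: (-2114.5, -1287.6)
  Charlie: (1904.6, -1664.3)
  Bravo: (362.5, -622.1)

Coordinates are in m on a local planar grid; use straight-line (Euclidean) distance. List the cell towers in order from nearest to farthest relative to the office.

Bravo, Alpha, Charlie

Distances from the office:
Bravo (362.5, -622.1): 789.1 m
Alpha (-2114.5, -1287.6): 2466.4 m
Charlie (1904.6, -1664.3): 2598.5 m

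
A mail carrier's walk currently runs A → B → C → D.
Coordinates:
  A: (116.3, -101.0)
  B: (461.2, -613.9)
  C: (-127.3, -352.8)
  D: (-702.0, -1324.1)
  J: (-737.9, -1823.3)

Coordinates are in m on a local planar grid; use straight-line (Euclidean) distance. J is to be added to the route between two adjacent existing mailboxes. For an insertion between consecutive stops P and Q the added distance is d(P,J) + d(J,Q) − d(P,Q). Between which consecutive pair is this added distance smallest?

Added distance for inserting J between each consecutive pair:
A–B: 3007.5 m
B–C: 2651.5 m
C–D: 964.1 m
Smallest added distance is 964.1 m, inserting between C and D.

between C and D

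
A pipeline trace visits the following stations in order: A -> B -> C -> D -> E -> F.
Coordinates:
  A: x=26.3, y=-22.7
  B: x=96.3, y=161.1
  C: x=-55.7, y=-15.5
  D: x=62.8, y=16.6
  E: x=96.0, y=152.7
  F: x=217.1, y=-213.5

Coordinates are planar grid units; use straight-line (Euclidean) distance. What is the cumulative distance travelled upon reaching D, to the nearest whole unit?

Leg distances:
A→B: 196.7  (cumulative 196.7)
B→C: 233.0  (cumulative 429.7)
C→D: 122.8  (cumulative 552.5)
Cumulative distance at D ≈ 552.

552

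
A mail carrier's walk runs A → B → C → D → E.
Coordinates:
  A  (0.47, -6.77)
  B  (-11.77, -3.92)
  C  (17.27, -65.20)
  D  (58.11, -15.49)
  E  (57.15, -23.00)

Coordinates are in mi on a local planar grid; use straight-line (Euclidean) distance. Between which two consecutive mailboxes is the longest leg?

Leg distances:
A→B: 12.6 mi
B→C: 67.8 mi
C→D: 64.3 mi
D→E: 7.6 mi
The longest leg is B–C at 67.8 mi.

B–C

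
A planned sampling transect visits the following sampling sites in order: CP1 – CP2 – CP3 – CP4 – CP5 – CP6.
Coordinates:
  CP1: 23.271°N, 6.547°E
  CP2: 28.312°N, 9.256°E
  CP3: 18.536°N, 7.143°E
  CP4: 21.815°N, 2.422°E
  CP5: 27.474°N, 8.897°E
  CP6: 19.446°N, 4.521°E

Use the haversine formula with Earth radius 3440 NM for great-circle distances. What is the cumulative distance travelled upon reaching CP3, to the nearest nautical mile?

Leg distances:
CP1→CP2: 336.2 NM  (cumulative 336.2 NM)
CP2→CP3: 598.3 NM  (cumulative 934.5 NM)
Cumulative distance at CP3 ≈ 935 NM.

935 NM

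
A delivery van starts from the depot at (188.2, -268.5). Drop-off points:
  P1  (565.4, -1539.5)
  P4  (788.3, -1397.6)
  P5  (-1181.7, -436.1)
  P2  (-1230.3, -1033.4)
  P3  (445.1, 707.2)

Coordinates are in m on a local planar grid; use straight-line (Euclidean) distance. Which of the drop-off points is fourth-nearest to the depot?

Distance to each, sorted:
P3: 1009.0 m
P4: 1278.7 m
P1: 1325.8 m
P5: 1380.1 m
P2: 1611.6 m
The fourth-nearest is P5 at 1380.1 m.

P5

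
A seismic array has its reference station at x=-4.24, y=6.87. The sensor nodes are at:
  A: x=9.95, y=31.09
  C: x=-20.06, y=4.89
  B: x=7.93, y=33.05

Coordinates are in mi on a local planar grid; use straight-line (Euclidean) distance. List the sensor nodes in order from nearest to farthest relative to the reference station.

Distance from the reference station at x=-4.24, y=6.87 to each:
C x=-20.06, y=4.89: 15.9 mi
A x=9.95, y=31.09: 28.1 mi
B x=7.93, y=33.05: 28.9 mi

C, A, B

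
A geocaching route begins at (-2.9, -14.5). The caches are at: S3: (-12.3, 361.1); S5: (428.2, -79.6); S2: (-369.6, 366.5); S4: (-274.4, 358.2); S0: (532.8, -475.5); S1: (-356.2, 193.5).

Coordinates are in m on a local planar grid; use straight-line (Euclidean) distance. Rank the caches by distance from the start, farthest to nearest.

Distances from the start:
S0 (532.8, -475.5): 706.7 m
S2 (-369.6, 366.5): 528.8 m
S4 (-274.4, 358.2): 461.1 m
S5 (428.2, -79.6): 436.0 m
S1 (-356.2, 193.5): 410.0 m
S3 (-12.3, 361.1): 375.7 m

S0, S2, S4, S5, S1, S3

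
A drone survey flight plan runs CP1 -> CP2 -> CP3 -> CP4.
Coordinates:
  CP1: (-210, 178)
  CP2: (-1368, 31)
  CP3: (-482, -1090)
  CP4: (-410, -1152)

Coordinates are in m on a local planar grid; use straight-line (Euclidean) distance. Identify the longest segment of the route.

CP2–CP3

Leg distances:
CP1→CP2: 1167.3 m
CP2→CP3: 1428.9 m
CP3→CP4: 95.0 m
The longest leg is CP2–CP3 at 1428.9 m.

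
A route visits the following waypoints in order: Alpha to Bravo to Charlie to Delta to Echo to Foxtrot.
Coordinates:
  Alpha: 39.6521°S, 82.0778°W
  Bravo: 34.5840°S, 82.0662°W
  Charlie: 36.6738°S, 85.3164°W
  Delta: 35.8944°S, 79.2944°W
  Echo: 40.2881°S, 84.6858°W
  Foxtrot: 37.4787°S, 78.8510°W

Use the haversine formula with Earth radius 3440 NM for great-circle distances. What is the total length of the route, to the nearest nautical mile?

Leg distances:
Alpha→Bravo: 304.3 NM  (cumulative 304.3 NM)
Bravo→Charlie: 202.2 NM  (cumulative 506.5 NM)
Charlie→Delta: 295.1 NM  (cumulative 801.6 NM)
Delta→Echo: 366.6 NM  (cumulative 1168.2 NM)
Echo→Foxtrot: 320.5 NM  (cumulative 1488.7 NM)
Total route length ≈ 1489 NM.

1489 NM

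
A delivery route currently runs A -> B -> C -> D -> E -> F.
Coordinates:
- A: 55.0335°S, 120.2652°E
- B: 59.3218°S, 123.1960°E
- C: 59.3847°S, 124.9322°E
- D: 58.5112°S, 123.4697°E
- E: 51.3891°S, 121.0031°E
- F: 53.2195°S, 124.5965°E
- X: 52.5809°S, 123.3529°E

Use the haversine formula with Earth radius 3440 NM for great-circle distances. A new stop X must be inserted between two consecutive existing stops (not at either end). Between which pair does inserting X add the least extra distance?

between E and F

Added distance for inserting X between each consecutive pair:
A–B: 313.7 NM
B–C: 763.4 NM
C–D: 698.7 NM
D–E: 32.7 NM
E–F: 0.0 NM
Smallest added distance is 0.0 NM, inserting between E and F.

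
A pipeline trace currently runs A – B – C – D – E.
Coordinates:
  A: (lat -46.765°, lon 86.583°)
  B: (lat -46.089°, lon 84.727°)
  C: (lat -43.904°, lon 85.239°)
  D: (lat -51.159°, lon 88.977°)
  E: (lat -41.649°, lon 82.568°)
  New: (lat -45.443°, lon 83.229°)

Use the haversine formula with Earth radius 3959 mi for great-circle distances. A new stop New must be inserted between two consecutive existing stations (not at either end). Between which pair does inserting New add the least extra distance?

Added distance for inserting New between each consecutive pair:
A–B: 169.7 mi
B–C: 77.0 mi
C–D: 89.4 mi
D–E: 15.2 mi
Smallest added distance is 15.2 mi, inserting between D and E.

between D and E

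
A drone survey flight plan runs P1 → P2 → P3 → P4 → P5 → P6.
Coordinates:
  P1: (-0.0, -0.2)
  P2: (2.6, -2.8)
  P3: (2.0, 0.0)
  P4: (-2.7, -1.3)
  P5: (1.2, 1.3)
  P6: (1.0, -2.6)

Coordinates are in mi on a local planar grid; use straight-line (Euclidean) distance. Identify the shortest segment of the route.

P2–P3

Leg distances:
P1→P2: 3.7 mi
P2→P3: 2.9 mi
P3→P4: 4.9 mi
P4→P5: 4.7 mi
P5→P6: 3.9 mi
The shortest leg is P2–P3 at 2.9 mi.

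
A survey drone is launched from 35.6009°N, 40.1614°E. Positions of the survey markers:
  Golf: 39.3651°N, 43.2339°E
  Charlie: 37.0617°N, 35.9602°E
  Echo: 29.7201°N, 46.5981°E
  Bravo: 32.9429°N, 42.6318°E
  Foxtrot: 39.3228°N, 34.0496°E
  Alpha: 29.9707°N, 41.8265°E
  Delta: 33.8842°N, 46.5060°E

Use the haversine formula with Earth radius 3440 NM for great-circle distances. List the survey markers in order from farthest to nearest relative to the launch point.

Computing each great-circle distance from 35.6009°N, 40.1614°E:
Echo 29.7201°N, 46.5981°E: 479.9 NM
Foxtrot 39.3228°N, 34.0496°E: 367.0 NM
Alpha 29.9707°N, 41.8265°E: 348.3 NM
Delta 33.8842°N, 46.5060°E: 329.5 NM
Golf 39.3651°N, 43.2339°E: 269.2 NM
Charlie 37.0617°N, 35.9602°E: 221.3 NM
Bravo 32.9429°N, 42.6318°E: 201.2 NM

Echo, Foxtrot, Alpha, Delta, Golf, Charlie, Bravo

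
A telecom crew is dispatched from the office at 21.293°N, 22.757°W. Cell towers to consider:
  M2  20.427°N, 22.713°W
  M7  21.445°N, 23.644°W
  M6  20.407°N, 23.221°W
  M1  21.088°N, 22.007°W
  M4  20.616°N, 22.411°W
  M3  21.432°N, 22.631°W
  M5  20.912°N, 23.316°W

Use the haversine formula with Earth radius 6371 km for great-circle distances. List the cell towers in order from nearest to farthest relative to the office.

M3, M5, M1, M4, M7, M2, M6

Distance from the office at 21.293°N, 22.757°W to each:
M3 21.432°N, 22.631°W: 20.2 km
M5 20.912°N, 23.316°W: 71.8 km
M1 21.088°N, 22.007°W: 81.0 km
M4 20.616°N, 22.411°W: 83.4 km
M7 21.445°N, 23.644°W: 93.4 km
M2 20.427°N, 22.713°W: 96.4 km
M6 20.407°N, 23.221°W: 109.7 km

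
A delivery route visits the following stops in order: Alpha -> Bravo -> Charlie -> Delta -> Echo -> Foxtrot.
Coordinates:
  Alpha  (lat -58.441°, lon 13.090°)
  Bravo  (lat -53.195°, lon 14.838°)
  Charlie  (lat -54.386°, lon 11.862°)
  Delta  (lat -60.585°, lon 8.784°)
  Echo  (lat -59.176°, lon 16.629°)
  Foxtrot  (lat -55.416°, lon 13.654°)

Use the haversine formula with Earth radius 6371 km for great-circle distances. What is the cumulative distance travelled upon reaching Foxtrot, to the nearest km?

Leg distances:
Alpha→Bravo: 593.4 km  (cumulative 593.4 km)
Bravo→Charlie: 236.1 km  (cumulative 829.5 km)
Charlie→Delta: 713.2 km  (cumulative 1542.7 km)
Delta→Echo: 464.6 km  (cumulative 2007.3 km)
Echo→Foxtrot: 454.6 km  (cumulative 2461.9 km)
Cumulative distance at Foxtrot ≈ 2462 km.

2462 km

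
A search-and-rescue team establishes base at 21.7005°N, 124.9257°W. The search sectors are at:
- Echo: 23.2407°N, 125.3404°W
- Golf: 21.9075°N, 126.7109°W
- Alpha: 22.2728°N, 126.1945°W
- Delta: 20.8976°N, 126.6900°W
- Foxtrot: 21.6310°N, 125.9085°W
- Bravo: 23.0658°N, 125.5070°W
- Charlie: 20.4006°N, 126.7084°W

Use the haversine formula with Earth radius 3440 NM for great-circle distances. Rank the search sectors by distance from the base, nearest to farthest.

Foxtrot, Alpha, Bravo, Echo, Golf, Delta, Charlie

Distance from the base at 21.7005°N, 124.9257°W to each:
Foxtrot 21.6310°N, 125.9085°W: 55.0 NM
Alpha 22.2728°N, 126.1945°W: 78.6 NM
Bravo 23.0658°N, 125.5070°W: 88.1 NM
Echo 23.2407°N, 125.3404°W: 95.3 NM
Golf 21.9075°N, 126.7109°W: 100.3 NM
Delta 20.8976°N, 126.6900°W: 109.8 NM
Charlie 20.4006°N, 126.7084°W: 126.8 NM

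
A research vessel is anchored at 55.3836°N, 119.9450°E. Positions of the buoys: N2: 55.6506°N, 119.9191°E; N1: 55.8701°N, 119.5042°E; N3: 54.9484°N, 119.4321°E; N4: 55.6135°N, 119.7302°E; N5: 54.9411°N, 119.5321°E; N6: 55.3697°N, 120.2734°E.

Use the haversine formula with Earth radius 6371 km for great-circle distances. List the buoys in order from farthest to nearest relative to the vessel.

Distance from the vessel at 55.3836°N, 119.9450°E to each:
N1 55.8701°N, 119.5042°E: 60.8 km
N3 54.9484°N, 119.4321°E: 58.3 km
N5 54.9411°N, 119.5321°E: 55.8 km
N2 55.6506°N, 119.9191°E: 29.7 km
N4 55.6135°N, 119.7302°E: 28.9 km
N6 55.3697°N, 120.2734°E: 20.8 km

N1, N3, N5, N2, N4, N6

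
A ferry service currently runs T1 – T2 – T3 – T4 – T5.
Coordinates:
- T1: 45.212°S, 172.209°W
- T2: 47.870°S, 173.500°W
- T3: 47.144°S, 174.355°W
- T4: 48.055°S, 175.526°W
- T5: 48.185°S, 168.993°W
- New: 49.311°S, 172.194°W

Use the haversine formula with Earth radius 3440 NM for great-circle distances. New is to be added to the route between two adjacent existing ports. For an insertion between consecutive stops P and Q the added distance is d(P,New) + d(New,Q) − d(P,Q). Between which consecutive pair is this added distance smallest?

Added distance for inserting New between each consecutive pair:
T1–T2: 178.7 NM
T2–T3: 201.4 NM
T3–T4: 235.9 NM
T4–T5: 33.8 NM
Smallest added distance is 33.8 NM, inserting between T4 and T5.

between T4 and T5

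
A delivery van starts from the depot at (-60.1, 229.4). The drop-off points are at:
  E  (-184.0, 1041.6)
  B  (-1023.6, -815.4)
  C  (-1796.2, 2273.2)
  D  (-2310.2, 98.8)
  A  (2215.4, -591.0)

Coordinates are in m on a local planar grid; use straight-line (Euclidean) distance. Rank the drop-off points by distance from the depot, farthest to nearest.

Distance from the depot at (-60.1, 229.4) to each:
C (-1796.2, 2273.2): 2681.6 m
A (2215.4, -591.0): 2418.9 m
D (-2310.2, 98.8): 2253.9 m
B (-1023.6, -815.4): 1421.2 m
E (-184.0, 1041.6): 821.6 m

C, A, D, B, E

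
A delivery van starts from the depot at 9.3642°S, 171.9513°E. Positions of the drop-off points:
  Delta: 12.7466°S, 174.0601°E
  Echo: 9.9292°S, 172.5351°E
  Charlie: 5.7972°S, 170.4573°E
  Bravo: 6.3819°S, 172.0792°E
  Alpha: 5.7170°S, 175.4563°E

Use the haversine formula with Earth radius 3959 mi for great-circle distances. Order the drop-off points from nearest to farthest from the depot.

Echo, Bravo, Charlie, Delta, Alpha

Distances from the depot:
Echo 9.9292°S, 172.5351°E: 55.7 mi
Bravo 6.3819°S, 172.0792°E: 206.3 mi
Charlie 5.7972°S, 170.4573°E: 266.9 mi
Delta 12.7466°S, 174.0601°E: 274.0 mi
Alpha 5.7170°S, 175.4563°E: 348.0 mi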